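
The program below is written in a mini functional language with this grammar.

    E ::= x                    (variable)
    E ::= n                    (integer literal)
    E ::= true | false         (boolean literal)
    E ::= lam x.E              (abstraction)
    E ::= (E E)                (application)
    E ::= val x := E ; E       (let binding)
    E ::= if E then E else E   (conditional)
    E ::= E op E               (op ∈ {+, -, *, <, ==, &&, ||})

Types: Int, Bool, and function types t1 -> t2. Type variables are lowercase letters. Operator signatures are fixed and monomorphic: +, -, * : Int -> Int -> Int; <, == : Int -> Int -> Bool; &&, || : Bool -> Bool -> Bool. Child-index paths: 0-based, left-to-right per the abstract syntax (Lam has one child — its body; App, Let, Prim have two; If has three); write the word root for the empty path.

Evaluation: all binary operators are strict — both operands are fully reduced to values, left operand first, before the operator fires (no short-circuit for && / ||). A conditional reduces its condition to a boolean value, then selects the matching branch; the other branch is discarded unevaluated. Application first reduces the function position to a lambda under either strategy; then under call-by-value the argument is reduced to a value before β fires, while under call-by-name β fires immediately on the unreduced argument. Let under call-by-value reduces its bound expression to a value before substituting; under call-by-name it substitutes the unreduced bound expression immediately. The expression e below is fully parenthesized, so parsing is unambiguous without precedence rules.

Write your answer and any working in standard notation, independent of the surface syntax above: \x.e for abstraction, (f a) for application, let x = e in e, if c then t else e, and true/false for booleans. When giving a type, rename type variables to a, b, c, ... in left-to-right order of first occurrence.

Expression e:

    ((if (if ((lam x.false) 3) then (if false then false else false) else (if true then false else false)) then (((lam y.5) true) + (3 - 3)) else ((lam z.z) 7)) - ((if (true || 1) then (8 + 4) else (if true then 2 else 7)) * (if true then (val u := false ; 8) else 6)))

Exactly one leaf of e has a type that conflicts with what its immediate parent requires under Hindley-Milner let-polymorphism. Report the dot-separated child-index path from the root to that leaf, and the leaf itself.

Answer: 1.0.0.1 : 1

Derivation:
\x._ : a -> Bool
  unify a -> Bool ~ Int -> b
  unify a ~ Int
  unify Bool ~ b
_ _ : Bool
  unify Bool ~ Bool
  unify Bool ~ Bool
  unify Bool ~ Bool
  unify Bool ~ Bool
  unify Bool ~ Bool
  unify Bool ~ Bool
  unify Bool ~ Bool
\y._ : c -> Int
  unify c -> Int ~ Bool -> d
  unify c ~ Bool
  unify Int ~ d
_ _ : Int
  unify Int ~ Int
  unify Int ~ Int
  unify Int ~ Int
  unify Int ~ Int
z : e
\z._ : e -> e
  unify e -> e ~ Int -> f
  unify e ~ Int
  unify Int ~ f
_ _ : Int
  unify Int ~ Int
  unify Int ~ Int
  unify Bool ~ Bool
  unify Int ~ Bool
  FAIL: mismatch Int ~ Bool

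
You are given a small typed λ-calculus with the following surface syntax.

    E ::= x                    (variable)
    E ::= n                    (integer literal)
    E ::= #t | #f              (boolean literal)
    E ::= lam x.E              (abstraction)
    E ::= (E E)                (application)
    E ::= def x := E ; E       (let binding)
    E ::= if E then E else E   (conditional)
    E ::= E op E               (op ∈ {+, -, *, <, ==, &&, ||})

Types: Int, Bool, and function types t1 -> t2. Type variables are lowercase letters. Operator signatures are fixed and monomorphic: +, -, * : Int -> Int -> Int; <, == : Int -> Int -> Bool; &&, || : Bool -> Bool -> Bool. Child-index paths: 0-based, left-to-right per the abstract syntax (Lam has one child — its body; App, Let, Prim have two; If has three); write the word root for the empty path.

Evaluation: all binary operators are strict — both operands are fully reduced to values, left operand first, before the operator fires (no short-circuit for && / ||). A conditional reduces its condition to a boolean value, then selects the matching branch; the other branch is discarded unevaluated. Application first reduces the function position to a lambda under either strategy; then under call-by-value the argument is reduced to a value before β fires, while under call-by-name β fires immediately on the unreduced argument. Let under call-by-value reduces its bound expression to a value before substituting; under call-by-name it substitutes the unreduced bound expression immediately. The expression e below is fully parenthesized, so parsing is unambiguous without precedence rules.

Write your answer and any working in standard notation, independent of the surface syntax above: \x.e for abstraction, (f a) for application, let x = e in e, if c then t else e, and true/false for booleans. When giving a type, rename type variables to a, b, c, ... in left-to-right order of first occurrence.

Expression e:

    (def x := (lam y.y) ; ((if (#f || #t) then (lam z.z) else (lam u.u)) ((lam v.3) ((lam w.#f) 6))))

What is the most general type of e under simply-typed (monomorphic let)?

Derivation:
y : a
\y._ : a -> a
let x : a -> a
  unify Bool ~ Bool
  unify Bool ~ Bool
  unify Bool ~ Bool
z : b
\z._ : b -> b
u : c
\u._ : c -> c
  unify b -> b ~ c -> c
  unify b ~ c
  unify c ~ c
\v._ : d -> Int
\w._ : e -> Bool
  unify e -> Bool ~ Int -> f
  unify e ~ Int
  unify Bool ~ f
_ _ : Bool
  unify d -> Int ~ Bool -> g
  unify d ~ Bool
  unify Int ~ g
_ _ : Int
  unify c -> c ~ Int -> h
  unify c ~ Int
  unify Int ~ h
_ _ : Int

Answer: Int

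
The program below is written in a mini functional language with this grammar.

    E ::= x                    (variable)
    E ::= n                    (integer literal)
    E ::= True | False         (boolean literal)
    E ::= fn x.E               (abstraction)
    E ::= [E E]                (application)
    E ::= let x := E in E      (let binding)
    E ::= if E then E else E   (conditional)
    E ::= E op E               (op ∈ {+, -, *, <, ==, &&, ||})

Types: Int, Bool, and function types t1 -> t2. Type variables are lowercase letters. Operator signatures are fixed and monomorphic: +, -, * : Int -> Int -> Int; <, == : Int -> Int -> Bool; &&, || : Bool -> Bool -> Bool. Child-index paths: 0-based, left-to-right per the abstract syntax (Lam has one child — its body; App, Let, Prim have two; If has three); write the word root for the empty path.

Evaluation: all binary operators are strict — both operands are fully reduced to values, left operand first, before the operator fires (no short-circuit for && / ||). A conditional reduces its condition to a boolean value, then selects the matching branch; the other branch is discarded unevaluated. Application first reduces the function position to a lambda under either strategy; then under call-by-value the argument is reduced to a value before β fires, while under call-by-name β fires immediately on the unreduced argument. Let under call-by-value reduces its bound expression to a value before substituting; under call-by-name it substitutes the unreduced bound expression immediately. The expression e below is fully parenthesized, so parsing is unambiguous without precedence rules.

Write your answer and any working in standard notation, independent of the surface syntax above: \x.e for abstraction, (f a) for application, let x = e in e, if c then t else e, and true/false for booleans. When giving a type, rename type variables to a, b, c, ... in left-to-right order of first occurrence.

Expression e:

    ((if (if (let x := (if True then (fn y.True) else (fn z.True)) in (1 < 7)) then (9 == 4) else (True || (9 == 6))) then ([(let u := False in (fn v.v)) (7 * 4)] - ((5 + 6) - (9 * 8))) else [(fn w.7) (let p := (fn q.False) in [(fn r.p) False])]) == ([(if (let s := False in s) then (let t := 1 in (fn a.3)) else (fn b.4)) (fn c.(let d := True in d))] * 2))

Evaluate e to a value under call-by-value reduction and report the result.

Trace:
step 0: ((if (if (let x = (if true then (\y.true) else (\z.true)) in (1 < 7)) then (9 == 4) else (true || (9 == 6))) then (((let u = false in (\v.v)) (7 * 4)) - ((5 + 6) - (9 * 8))) else ((\w.7) (let p = (\q.false) in ((\r.p) false)))) == (((if (let s = false in s) then (let t = 1 in (\a.3)) else (\b.4)) (\c.(let d = true in d))) * 2))
step 1: [if@0.0.0.0] ((if (if (let x = (\y.true) in (1 < 7)) then (9 == 4) else (true || (9 == 6))) then (((let u = false in (\v.v)) (7 * 4)) - ((5 + 6) - (9 * 8))) else ((\w.7) (let p = (\q.false) in ((\r.p) false)))) == (((if (let s = false in s) then (let t = 1 in (\a.3)) else (\b.4)) (\c.(let d = true in d))) * 2))
step 2: [let@0.0.0] ((if (if (1 < 7) then (9 == 4) else (true || (9 == 6))) then (((let u = false in (\v.v)) (7 * 4)) - ((5 + 6) - (9 * 8))) else ((\w.7) (let p = (\q.false) in ((\r.p) false)))) == (((if (let s = false in s) then (let t = 1 in (\a.3)) else (\b.4)) (\c.(let d = true in d))) * 2))
step 3: [delta@0.0.0] ((if (if true then (9 == 4) else (true || (9 == 6))) then (((let u = false in (\v.v)) (7 * 4)) - ((5 + 6) - (9 * 8))) else ((\w.7) (let p = (\q.false) in ((\r.p) false)))) == (((if (let s = false in s) then (let t = 1 in (\a.3)) else (\b.4)) (\c.(let d = true in d))) * 2))
step 4: [if@0.0] ((if (9 == 4) then (((let u = false in (\v.v)) (7 * 4)) - ((5 + 6) - (9 * 8))) else ((\w.7) (let p = (\q.false) in ((\r.p) false)))) == (((if (let s = false in s) then (let t = 1 in (\a.3)) else (\b.4)) (\c.(let d = true in d))) * 2))
step 5: [delta@0.0] ((if false then (((let u = false in (\v.v)) (7 * 4)) - ((5 + 6) - (9 * 8))) else ((\w.7) (let p = (\q.false) in ((\r.p) false)))) == (((if (let s = false in s) then (let t = 1 in (\a.3)) else (\b.4)) (\c.(let d = true in d))) * 2))
step 6: [if@0] (((\w.7) (let p = (\q.false) in ((\r.p) false))) == (((if (let s = false in s) then (let t = 1 in (\a.3)) else (\b.4)) (\c.(let d = true in d))) * 2))
step 7: [let@0.1] (((\w.7) ((\r.(\q.false)) false)) == (((if (let s = false in s) then (let t = 1 in (\a.3)) else (\b.4)) (\c.(let d = true in d))) * 2))
step 8: [beta@0.1] (((\w.7) (\q.false)) == (((if (let s = false in s) then (let t = 1 in (\a.3)) else (\b.4)) (\c.(let d = true in d))) * 2))
step 9: [beta@0] (7 == (((if (let s = false in s) then (let t = 1 in (\a.3)) else (\b.4)) (\c.(let d = true in d))) * 2))
step 10: [let@1.0.0.0] (7 == (((if false then (let t = 1 in (\a.3)) else (\b.4)) (\c.(let d = true in d))) * 2))
step 11: [if@1.0.0] (7 == (((\b.4) (\c.(let d = true in d))) * 2))
step 12: [beta@1.0] (7 == (4 * 2))
step 13: [delta@1] (7 == 8)
step 14: [delta@root] false

Answer: false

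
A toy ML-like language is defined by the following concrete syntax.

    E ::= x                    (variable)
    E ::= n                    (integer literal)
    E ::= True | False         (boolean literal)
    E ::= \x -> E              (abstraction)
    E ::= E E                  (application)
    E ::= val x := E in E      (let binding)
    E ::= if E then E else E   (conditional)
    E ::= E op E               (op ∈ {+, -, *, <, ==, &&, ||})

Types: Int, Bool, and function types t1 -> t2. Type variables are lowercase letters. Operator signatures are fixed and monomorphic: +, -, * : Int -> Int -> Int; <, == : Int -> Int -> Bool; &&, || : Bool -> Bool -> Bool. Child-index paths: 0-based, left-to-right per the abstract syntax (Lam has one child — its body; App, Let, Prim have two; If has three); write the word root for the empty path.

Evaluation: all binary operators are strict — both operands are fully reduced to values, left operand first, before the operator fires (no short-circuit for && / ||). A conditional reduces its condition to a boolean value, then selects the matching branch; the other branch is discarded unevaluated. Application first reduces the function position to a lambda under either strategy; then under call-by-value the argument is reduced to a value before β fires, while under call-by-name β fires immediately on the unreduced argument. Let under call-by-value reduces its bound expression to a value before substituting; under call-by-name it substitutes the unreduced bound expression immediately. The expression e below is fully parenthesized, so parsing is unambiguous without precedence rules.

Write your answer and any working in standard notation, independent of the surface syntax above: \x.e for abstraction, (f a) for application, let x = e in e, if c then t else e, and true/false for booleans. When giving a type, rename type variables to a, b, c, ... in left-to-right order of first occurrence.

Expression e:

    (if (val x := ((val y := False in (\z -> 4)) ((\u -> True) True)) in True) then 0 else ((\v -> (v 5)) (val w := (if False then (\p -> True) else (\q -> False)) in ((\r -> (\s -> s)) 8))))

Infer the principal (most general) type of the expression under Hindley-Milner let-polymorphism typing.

Answer: Int

Working:
let y : Bool
\z._ : a -> Int
\u._ : b -> Bool
  unify b -> Bool ~ Bool -> c
  unify b ~ Bool
  unify Bool ~ c
_ _ : Bool
  unify a -> Int ~ Bool -> d
  unify a ~ Bool
  unify Int ~ d
_ _ : Int
let x : Int
  unify Bool ~ Bool
v : e
  unify e ~ Int -> f
_ _ : f
\v._ : (Int -> f) -> f
  unify Bool ~ Bool
\p._ : g -> Bool
\q._ : h -> Bool
  unify g -> Bool ~ h -> Bool
  unify g ~ h
  unify Bool ~ Bool
let w : forall. h -> Bool
s : j
\s._ : j -> j
\r._ : i -> j -> j
  unify i -> j -> j ~ Int -> k
  unify i ~ Int
  unify j -> j ~ k
_ _ : j -> j
  unify (Int -> f) -> f ~ (j -> j) -> l
  unify Int -> f ~ j -> j
  unify Int ~ j
  unify f ~ Int
  unify Int ~ l
_ _ : Int
  unify Int ~ Int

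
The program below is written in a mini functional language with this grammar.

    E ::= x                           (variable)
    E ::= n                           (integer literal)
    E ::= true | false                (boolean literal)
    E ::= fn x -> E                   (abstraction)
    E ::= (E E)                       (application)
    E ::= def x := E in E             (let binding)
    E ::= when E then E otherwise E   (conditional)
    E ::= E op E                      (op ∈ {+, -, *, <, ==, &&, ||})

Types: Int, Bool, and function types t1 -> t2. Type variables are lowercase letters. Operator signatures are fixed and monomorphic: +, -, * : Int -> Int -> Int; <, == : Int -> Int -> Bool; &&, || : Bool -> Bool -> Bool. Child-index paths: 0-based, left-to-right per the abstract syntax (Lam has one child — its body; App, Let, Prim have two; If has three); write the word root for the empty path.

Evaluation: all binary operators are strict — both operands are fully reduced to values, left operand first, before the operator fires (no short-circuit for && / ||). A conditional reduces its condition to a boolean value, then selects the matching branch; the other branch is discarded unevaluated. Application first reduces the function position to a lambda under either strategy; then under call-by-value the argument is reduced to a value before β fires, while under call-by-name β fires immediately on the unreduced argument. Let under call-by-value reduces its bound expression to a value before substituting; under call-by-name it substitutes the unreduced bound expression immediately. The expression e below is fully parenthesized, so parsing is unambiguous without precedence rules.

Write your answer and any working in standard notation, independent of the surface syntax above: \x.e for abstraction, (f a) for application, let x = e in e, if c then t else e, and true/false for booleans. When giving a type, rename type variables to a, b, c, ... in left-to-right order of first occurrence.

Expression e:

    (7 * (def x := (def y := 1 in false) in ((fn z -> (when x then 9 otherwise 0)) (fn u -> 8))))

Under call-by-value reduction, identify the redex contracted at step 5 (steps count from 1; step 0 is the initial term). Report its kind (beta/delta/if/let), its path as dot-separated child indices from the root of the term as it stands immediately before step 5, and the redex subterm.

Trace:
step 0: (7 * (let x = (let y = 1 in false) in ((\z.(if x then 9 else 0)) (\u.8))))
step 1: [let@1.0] (7 * (let x = false in ((\z.(if x then 9 else 0)) (\u.8))))
step 2: [let@1] (7 * ((\z.(if false then 9 else 0)) (\u.8)))
step 3: [beta@1] (7 * (if false then 9 else 0))
step 4: [if@1] (7 * 0)
step 5: [delta@root] 0

Answer: delta at root : (7 * 0)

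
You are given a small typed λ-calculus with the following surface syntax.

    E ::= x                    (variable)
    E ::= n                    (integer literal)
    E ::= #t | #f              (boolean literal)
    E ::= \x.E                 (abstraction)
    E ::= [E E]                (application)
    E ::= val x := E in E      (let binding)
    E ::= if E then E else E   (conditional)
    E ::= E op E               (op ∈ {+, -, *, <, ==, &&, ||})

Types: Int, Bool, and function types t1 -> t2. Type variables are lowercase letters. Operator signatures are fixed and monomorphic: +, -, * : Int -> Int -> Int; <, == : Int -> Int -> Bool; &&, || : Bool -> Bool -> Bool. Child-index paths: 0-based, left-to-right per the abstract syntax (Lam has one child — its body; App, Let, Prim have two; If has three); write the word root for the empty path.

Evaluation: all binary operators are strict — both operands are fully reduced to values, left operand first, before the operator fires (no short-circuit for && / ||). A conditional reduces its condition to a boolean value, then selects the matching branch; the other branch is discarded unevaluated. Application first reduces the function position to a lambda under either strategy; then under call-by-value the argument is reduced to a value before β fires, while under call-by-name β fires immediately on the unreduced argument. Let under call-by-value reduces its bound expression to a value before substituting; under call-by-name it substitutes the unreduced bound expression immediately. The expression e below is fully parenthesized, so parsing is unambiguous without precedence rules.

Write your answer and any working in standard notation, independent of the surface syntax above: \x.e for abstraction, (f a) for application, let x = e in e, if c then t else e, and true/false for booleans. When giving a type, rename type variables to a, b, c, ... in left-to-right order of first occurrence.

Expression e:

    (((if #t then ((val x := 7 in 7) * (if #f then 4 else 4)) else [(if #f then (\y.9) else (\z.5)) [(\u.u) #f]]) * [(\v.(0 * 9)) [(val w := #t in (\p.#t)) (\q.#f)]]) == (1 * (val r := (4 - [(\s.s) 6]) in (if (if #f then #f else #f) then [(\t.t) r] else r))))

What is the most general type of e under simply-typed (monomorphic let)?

Derivation:
  unify Bool ~ Bool
let x : Int
  unify Int ~ Int
  unify Bool ~ Bool
  unify Int ~ Int
  unify Int ~ Int
  unify Bool ~ Bool
\y._ : a -> Int
\z._ : b -> Int
  unify a -> Int ~ b -> Int
  unify a ~ b
  unify Int ~ Int
u : c
\u._ : c -> c
  unify c -> c ~ Bool -> d
  unify c ~ Bool
  unify Bool ~ d
_ _ : Bool
  unify b -> Int ~ Bool -> e
  unify b ~ Bool
  unify Int ~ e
_ _ : Int
  unify Int ~ Int
  unify Int ~ Int
  unify Int ~ Int
  unify Int ~ Int
\v._ : f -> Int
let w : Bool
\p._ : g -> Bool
\q._ : h -> Bool
  unify g -> Bool ~ (h -> Bool) -> i
  unify g ~ h -> Bool
  unify Bool ~ i
_ _ : Bool
  unify f -> Int ~ Bool -> j
  unify f ~ Bool
  unify Int ~ j
_ _ : Int
  unify Int ~ Int
  unify Int ~ Int
  unify Int ~ Int
  unify Int ~ Int
s : k
\s._ : k -> k
  unify k -> k ~ Int -> l
  unify k ~ Int
  unify Int ~ l
_ _ : Int
  unify Int ~ Int
let r : Int
  unify Bool ~ Bool
  unify Bool ~ Bool
  unify Bool ~ Bool
t : m
\t._ : m -> m
r : Int
  unify m -> m ~ Int -> n
  unify m ~ Int
  unify Int ~ n
_ _ : Int
r : Int
  unify Int ~ Int
  unify Int ~ Int
  unify Int ~ Int

Answer: Bool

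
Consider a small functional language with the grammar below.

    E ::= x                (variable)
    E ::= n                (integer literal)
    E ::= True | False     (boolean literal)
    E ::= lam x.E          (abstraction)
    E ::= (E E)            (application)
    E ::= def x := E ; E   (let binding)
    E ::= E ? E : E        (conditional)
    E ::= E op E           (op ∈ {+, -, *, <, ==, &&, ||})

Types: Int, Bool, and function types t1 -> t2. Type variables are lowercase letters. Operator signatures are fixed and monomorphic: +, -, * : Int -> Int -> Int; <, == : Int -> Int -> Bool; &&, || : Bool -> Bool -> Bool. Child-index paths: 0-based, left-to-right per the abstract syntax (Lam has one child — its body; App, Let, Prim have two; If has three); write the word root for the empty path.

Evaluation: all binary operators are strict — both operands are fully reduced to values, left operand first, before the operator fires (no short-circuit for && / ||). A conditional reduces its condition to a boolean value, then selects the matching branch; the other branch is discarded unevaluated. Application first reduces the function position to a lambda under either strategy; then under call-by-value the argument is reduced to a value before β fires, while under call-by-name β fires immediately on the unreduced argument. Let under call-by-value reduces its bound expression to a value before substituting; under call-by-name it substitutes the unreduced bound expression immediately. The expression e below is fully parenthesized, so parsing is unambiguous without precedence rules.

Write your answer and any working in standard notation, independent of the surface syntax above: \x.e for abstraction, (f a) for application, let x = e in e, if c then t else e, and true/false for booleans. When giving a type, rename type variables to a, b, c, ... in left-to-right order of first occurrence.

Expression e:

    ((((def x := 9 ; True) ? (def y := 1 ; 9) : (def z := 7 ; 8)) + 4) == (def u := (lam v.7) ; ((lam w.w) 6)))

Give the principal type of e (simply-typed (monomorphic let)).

Derivation:
let x : Int
  unify Bool ~ Bool
let y : Int
let z : Int
  unify Int ~ Int
  unify Int ~ Int
  unify Int ~ Int
  unify Int ~ Int
\v._ : a -> Int
let u : a -> Int
w : b
\w._ : b -> b
  unify b -> b ~ Int -> c
  unify b ~ Int
  unify Int ~ c
_ _ : Int
  unify Int ~ Int

Answer: Bool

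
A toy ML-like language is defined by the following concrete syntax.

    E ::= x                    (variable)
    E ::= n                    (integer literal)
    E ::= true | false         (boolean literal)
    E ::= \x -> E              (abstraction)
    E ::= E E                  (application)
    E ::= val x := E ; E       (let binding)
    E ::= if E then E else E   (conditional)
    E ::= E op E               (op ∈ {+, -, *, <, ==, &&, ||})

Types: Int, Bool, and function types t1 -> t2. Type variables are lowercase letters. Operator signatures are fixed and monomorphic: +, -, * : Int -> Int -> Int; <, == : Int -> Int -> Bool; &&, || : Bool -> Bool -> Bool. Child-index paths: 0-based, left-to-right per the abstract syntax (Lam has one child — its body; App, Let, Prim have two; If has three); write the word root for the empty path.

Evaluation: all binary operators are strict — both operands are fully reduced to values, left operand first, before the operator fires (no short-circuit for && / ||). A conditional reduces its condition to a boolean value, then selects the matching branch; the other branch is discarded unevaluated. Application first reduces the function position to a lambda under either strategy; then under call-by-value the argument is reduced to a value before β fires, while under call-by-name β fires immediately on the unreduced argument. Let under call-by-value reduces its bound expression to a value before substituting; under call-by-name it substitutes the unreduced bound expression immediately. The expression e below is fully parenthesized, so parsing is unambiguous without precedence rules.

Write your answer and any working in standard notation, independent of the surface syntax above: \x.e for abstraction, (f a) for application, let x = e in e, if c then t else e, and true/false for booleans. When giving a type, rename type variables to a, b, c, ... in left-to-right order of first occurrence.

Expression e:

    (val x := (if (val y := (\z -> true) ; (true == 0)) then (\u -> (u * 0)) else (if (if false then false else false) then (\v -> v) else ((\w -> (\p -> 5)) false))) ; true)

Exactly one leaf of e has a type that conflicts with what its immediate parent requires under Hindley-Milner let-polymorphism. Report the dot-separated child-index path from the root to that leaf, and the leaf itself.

Answer: 0.0.1.0 : true

Trace:
\z._ : a -> Bool
let y : forall. a -> Bool
  unify Bool ~ Int
  FAIL: mismatch Bool ~ Int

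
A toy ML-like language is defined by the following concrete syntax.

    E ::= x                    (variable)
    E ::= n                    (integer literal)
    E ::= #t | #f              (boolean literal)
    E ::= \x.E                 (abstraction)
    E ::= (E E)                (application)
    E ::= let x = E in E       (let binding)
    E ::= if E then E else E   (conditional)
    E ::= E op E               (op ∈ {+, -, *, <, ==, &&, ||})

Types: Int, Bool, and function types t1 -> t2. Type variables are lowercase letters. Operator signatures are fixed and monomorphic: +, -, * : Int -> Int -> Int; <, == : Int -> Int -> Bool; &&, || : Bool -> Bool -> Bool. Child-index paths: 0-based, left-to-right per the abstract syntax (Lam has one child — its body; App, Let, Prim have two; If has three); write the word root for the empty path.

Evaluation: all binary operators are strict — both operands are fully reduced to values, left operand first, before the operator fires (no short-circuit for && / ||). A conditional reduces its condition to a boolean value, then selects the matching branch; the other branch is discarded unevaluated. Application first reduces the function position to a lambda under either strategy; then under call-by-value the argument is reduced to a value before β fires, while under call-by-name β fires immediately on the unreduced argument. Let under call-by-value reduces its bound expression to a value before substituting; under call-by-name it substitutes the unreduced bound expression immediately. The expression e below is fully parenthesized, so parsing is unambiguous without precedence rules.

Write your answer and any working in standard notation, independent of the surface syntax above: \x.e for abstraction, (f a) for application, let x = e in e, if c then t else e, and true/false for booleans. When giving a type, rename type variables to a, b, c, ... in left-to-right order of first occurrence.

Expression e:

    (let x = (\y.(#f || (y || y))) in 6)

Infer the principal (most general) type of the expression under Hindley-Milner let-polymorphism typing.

Answer: Int

Trace:
  unify Bool ~ Bool
y : a
  unify a ~ Bool
y : Bool
  unify Bool ~ Bool
  unify Bool ~ Bool
\y._ : Bool -> Bool
let x : Bool -> Bool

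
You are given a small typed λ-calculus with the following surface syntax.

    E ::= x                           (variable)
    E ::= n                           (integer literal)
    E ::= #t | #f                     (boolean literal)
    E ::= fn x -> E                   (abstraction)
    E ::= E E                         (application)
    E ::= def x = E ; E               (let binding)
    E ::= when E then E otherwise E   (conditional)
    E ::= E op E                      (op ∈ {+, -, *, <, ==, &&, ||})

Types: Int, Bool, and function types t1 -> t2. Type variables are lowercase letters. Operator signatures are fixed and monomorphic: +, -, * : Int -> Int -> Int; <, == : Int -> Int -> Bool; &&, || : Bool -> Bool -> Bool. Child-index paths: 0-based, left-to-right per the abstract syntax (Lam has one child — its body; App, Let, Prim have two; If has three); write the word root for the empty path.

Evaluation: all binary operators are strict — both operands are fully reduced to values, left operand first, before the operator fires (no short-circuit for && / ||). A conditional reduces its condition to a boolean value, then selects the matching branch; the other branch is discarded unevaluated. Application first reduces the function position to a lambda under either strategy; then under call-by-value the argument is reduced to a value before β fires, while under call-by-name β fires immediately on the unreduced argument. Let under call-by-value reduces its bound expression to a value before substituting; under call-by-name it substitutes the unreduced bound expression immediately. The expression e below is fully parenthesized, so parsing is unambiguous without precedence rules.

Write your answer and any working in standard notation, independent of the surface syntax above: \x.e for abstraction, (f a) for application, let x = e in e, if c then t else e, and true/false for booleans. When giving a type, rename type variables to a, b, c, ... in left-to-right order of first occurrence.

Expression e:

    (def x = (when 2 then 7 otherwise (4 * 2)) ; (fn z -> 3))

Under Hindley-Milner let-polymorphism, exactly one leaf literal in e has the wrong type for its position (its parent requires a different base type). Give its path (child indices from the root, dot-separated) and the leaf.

Working:
  unify Int ~ Bool
  FAIL: mismatch Int ~ Bool

Answer: 0.0 : 2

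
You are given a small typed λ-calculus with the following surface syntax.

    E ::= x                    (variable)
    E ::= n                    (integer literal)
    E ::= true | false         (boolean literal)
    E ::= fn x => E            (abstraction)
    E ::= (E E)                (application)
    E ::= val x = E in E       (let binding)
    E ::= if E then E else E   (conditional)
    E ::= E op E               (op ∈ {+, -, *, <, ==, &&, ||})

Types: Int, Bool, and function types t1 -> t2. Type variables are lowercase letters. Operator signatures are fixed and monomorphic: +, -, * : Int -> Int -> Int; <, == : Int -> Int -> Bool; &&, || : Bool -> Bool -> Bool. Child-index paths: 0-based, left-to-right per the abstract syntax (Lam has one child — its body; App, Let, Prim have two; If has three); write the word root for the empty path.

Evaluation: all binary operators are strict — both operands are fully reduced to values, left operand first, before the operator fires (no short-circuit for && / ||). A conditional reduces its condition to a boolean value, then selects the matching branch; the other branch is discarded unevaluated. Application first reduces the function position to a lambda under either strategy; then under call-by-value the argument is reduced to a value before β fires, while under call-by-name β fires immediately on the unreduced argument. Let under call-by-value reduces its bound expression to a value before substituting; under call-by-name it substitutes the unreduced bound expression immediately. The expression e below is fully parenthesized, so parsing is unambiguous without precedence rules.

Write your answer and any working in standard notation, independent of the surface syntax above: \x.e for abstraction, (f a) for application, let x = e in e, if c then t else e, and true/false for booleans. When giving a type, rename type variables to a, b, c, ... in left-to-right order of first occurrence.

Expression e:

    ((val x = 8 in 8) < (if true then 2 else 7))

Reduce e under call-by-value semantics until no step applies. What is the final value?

Answer: false

Derivation:
step 0: ((let x = 8 in 8) < (if true then 2 else 7))
step 1: [let@0] (8 < (if true then 2 else 7))
step 2: [if@1] (8 < 2)
step 3: [delta@root] false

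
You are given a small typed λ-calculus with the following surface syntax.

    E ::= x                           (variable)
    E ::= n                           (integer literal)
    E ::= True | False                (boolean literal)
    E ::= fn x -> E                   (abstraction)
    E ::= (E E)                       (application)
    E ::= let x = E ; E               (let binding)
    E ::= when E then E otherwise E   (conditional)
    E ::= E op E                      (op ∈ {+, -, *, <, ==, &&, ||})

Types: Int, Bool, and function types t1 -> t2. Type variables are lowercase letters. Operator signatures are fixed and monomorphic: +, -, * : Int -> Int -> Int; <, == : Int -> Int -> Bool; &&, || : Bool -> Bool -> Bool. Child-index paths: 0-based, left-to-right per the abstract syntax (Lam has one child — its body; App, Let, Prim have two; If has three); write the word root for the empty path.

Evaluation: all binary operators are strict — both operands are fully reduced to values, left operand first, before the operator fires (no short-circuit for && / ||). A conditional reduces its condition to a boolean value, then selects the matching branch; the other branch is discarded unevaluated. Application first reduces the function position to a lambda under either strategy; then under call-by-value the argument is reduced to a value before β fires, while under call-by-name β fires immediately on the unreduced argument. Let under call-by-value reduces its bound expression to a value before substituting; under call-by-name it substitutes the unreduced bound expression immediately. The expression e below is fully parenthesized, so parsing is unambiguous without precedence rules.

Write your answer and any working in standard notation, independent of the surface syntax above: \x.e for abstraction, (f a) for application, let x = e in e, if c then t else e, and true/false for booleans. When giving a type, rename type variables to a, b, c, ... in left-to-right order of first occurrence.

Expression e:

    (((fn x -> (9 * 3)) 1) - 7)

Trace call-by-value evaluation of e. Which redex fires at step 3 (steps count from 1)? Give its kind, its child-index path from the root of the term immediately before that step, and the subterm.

Answer: delta at root : (27 - 7)

Derivation:
step 0: (((\x.(9 * 3)) 1) - 7)
step 1: [beta@0] ((9 * 3) - 7)
step 2: [delta@0] (27 - 7)
step 3: [delta@root] 20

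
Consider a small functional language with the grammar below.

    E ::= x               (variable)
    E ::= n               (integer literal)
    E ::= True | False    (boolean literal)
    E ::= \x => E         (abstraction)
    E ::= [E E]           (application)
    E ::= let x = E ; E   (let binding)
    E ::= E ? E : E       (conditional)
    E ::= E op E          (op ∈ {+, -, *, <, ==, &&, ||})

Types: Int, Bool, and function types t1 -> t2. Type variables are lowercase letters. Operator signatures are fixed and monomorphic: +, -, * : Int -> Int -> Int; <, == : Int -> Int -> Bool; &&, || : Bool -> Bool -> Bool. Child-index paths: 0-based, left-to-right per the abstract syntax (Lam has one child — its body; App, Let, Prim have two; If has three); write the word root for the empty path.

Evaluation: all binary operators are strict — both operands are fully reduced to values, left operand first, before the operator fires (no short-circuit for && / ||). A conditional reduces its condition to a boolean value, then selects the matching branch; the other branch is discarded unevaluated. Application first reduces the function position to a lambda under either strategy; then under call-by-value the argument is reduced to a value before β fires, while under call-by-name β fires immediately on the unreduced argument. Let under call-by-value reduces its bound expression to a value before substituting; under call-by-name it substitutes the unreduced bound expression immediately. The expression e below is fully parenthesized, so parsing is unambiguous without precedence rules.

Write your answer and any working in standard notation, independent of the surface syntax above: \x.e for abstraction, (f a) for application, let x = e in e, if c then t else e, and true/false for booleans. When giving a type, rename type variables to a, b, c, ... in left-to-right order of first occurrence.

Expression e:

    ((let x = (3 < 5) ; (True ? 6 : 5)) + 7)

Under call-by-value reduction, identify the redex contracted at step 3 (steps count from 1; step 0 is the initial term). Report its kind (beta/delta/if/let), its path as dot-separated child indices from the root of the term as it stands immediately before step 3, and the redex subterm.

Answer: if at 0 : (if true then 6 else 5)

Derivation:
step 0: ((let x = (3 < 5) in (if true then 6 else 5)) + 7)
step 1: [delta@0.0] ((let x = true in (if true then 6 else 5)) + 7)
step 2: [let@0] ((if true then 6 else 5) + 7)
step 3: [if@0] (6 + 7)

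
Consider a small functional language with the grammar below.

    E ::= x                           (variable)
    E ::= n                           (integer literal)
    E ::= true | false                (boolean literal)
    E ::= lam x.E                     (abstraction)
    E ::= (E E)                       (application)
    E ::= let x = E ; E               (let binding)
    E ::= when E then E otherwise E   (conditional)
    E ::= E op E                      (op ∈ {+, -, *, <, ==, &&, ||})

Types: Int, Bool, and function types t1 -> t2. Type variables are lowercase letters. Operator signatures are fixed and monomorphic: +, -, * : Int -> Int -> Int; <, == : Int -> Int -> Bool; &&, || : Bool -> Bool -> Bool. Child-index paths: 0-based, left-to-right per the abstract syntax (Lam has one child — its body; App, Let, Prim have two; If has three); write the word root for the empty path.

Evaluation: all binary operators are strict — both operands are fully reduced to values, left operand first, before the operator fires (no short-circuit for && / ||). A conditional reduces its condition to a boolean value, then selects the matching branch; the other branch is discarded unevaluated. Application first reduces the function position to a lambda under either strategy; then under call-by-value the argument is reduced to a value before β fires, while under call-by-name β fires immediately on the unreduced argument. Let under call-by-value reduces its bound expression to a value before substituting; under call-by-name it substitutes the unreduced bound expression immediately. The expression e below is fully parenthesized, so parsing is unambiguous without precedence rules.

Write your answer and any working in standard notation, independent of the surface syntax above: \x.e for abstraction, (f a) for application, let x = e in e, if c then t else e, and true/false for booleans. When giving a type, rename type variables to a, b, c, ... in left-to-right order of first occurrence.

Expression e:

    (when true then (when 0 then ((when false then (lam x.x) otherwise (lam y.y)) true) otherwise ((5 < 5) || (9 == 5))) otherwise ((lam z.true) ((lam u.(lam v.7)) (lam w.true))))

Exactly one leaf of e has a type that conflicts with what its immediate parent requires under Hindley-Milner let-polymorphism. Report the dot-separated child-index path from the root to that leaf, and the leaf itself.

Trace:
  unify Bool ~ Bool
  unify Int ~ Bool
  FAIL: mismatch Int ~ Bool

Answer: 1.0 : 0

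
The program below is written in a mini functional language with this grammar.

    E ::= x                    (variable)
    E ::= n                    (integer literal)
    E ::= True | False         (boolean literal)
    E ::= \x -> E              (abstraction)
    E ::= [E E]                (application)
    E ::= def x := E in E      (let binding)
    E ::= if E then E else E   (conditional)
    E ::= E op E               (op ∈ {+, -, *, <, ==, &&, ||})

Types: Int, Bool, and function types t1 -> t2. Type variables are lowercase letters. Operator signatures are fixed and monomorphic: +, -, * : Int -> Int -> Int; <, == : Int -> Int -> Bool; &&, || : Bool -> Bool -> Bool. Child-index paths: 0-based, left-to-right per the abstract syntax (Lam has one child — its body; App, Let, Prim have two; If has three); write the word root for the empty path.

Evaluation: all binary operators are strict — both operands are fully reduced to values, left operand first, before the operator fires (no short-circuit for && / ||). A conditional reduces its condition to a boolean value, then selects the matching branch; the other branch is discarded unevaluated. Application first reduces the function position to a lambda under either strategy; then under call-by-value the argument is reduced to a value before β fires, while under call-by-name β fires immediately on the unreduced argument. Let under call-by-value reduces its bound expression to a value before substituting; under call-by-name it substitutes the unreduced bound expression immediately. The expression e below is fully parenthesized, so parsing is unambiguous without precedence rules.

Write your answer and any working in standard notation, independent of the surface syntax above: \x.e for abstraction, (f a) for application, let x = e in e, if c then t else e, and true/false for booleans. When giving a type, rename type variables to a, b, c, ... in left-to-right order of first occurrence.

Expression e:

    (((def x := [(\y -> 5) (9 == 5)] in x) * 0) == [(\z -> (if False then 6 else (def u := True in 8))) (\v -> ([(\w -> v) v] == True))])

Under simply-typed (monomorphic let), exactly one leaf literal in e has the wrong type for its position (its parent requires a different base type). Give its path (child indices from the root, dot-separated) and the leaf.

Trace:
\y._ : a -> Int
  unify Int ~ Int
  unify Int ~ Int
  unify a -> Int ~ Bool -> b
  unify a ~ Bool
  unify Int ~ b
_ _ : Int
let x : Int
x : Int
  unify Int ~ Int
  unify Int ~ Int
  unify Int ~ Int
  unify Bool ~ Bool
let u : Bool
  unify Int ~ Int
\z._ : c -> Int
v : d
\w._ : e -> d
v : d
  unify e -> d ~ d -> f
  unify e ~ d
  unify d ~ f
_ _ : f
  unify f ~ Int
  unify Bool ~ Int
  FAIL: mismatch Bool ~ Int

Answer: 1.1.0.1 : true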